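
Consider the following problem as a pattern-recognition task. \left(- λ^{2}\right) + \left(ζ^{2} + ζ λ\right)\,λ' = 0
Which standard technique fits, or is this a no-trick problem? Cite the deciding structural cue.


Verdict: the homogeneous substitution — the slope's numerator and denominator share total degree; set v = λ/ζ and the equation drops to separable form. With the right rearrangement (exchanging the roles of the variables where needed), this also fits a Bernoulli template; the homogeneous substitution reads the structure directly.


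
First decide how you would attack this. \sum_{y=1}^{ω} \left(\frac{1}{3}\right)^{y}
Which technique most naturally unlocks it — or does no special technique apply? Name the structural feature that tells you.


Technique: the geometric series formula — check a ratio of consecutive terms: it is \frac{1}{3}, independent of the index, so the geometric formula closes the sum.


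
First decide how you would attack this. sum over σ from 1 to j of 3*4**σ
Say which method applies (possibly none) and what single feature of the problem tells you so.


Diagnosis: the geometric series formula — term-over-term division gives 4 every time — index-free ratio, geometric sum formula applies.


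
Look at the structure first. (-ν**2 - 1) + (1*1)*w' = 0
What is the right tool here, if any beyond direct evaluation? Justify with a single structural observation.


Verdict: no special technique — with w absent the equation is not coupled at all: direct integration in ν.


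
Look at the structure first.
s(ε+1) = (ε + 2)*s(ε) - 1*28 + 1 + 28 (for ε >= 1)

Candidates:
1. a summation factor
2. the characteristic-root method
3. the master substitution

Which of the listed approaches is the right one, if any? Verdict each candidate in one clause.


Method: a summation factor — one step of memory with a weight ε + 2 that changes as the index grows — the summation-factor construction is built for this.
- a summation factor — applicable, and directly so.
- the characteristic-root method — the coefficients vary with the index, breaking the constant-coefficient structure the method needs.
- the master substitution — this is shift-type recursion, outside the divide-and-conquer template.


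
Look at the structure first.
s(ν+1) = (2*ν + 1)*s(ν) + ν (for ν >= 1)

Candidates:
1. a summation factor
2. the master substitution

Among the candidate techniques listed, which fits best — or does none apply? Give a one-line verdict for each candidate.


Method: a summation factor — the coefficient 2*ν + 1 drifts with the index, so no fixed root exists; normalizing by the cumulative product telescopes it.
- a summation factor: a fit — the right tool for this form.
- the master substitution: with no divided-index recursive call, reindexing by powers of a base buys nothing.


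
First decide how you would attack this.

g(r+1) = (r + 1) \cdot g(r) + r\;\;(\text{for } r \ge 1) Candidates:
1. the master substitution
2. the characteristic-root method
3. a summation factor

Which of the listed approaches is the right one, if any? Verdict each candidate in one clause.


Diagnosis: a summation factor — first-order, linear, moving coefficient r + 1: the discrete analogue of an integrating factor handles it.
- the master substitution — there is no divide-the-index recursive argument.
- the characteristic-root method — the coefficients vary with the index, breaking the constant-coefficient structure the method needs.
- a summation factor: applies; the problem has the shape this method handles.


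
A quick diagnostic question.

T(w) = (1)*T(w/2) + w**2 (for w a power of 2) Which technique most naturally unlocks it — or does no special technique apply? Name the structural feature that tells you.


Method: the master substitution — treat m = log base 2 of w as the new clock: one recursion step advances m by one while w scales by 2.


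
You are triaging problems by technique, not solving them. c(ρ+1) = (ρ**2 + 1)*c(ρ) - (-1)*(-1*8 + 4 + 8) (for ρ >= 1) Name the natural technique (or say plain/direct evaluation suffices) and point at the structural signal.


Diagnosis: a summation factor — normalize by the running product of ρ**2 + 1: the left side becomes a difference, and differences sum.


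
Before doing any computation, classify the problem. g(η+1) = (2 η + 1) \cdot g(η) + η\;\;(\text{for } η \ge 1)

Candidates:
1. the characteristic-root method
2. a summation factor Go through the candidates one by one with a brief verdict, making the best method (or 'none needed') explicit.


Method: a summation factor — first-order linear but the coefficient 2 η + 1 moves with the index — divide by the cumulative product and telescope.
- the characteristic-root method — an index-dependent weight blocks the pure exponential ansatz.
- a summation factor: yes — fits the structure here.


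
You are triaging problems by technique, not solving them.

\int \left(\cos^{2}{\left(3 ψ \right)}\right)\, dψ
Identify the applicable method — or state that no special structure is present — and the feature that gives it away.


Diagnosis: a trigonometric identity — the exponent on \cos^{2}{\left(3 ψ \right)} is even — the power-reduction identity is the standard preprocessing step.


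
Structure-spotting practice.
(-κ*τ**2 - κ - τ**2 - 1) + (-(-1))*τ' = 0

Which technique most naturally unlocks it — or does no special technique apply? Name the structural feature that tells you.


Best approach: separation of variables — one side of the product carries the independent variable, the other the unknown — the textbook separation shape.


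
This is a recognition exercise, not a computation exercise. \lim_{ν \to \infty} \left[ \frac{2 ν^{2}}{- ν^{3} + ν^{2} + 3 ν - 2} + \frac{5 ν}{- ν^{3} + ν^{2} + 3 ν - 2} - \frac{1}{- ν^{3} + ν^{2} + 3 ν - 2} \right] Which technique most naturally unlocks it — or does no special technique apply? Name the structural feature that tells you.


Method: dominant-term comparison — divide by the highest power of ν present: lower-order terms vanish and the dominant ratio remains. Viewed as a single quotient this is an ∞/∞ form — an at-infinity application of l'Hôpital's rule would also resolve it; comparing leading growth reads the answer without differentiating.


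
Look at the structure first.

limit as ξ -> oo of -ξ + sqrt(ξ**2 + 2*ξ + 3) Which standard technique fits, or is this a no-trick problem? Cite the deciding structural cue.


Diagnosis: conjugate multiplication — divergence minus divergence hides a finite answer — expose it by pairing sqrt(ξ**2 + 2*ξ + 3) - ξ with its conjugate.


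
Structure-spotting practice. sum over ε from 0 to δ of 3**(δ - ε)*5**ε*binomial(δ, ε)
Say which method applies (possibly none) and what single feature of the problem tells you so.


Verdict: the binomial theorem — the summand is term ε of a binomial expansion in 5 and 3; the whole sum is a single power.


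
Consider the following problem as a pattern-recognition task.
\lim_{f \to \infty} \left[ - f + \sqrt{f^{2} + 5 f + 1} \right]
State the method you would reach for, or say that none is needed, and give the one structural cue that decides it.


Verdict: conjugate multiplication — the difference \sqrt{f^{2} + 5 f + 1} - f is an ∞ − ∞ stalemate; its conjugate partner breaks the tie.


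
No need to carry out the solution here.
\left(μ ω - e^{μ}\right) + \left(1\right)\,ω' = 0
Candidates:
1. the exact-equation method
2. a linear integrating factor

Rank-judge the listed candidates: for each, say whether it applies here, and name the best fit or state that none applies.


Method: a linear integrating factor — the equation is linear in ω with coefficient μ; multiplying by the integrating factor exp(∫μ) makes the left side a perfect derivative.
- the exact-equation method: the mixed-partials test fails on this split — it is not an exact differential as presented.
- a linear integrating factor — yes — fits the structure here.


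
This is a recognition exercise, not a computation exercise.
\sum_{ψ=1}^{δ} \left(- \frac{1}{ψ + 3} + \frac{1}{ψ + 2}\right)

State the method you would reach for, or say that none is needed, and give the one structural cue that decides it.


Method: telescoping — each term adds \frac{1}{ψ + 2} and subtracts the same expression advanced one index; that subtracted piece cancels against the next term's added copy — only the boundary terms survive.


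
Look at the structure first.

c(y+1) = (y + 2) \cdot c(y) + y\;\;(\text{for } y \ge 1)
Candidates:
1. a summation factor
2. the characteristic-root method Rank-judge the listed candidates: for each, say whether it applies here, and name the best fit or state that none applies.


Diagnosis: a summation factor — one step of memory with a weight y + 2 that changes as the index grows — the summation-factor construction is built for this.
- a summation factor: yes, a natural case for it.
- the characteristic-root method — the coefficients vary with the index, breaking the constant-coefficient structure the method needs.


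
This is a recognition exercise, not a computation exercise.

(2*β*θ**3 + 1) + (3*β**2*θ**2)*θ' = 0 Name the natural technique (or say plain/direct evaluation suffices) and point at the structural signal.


Best approach: the exact-equation method — d/dθ of 2*β*θ**3 + 1 equals d/dβ of 3*β**2*θ**2: the form is a total differential of one potential — integrate it exactly.


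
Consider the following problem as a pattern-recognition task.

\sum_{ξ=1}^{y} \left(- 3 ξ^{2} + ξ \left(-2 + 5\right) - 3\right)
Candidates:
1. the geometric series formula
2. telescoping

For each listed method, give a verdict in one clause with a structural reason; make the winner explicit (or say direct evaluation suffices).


Method: no special technique — the sum is polynomial through and through; closed forms for each power of ξ finish it directly.
- the geometric series formula — the ratio of consecutive terms depends on the index.
- telescoping: neither a shifted-difference shape nor integer-spaced poles are present.


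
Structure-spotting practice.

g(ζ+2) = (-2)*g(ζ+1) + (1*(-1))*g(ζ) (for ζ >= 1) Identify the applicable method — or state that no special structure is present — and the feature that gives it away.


Verdict: the characteristic-root method — the recurrence treats every index alike (constant coefficients, no forcing) — precisely the regime where r^ζ trials close it.


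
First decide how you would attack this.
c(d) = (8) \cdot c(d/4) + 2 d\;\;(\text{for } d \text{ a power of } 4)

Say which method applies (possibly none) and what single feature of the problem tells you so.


Verdict: the master substitution — treat m = log base 4 of d as the new clock: one recursion step advances m by one while d scales by 4.


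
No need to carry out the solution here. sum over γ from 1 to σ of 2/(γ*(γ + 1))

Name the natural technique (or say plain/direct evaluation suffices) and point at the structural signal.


Verdict: telescoping — 2/(γ*(γ + 1)) hides a difference of shifted reciprocals — decompose it and the middle of the sum vanishes.


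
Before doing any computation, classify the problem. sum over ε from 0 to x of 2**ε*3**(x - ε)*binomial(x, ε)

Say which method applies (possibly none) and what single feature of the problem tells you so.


Verdict: the binomial theorem — binomial(x, ε) weighting matched powers of 2 and 3 is the expanded form of (2 + 3)^x — fold it back up.


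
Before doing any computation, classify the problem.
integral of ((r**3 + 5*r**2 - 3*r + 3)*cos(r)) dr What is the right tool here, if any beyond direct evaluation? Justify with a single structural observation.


Technique: integration by parts — the integrand splits as r**3 + 5*r**2 - 3*r + 3 times cos(r) — repeatedly differentiating the polynomial part kills it, which is the parts ladder.


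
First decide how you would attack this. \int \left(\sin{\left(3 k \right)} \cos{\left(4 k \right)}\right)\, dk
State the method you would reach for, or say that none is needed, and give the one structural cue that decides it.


Diagnosis: a trigonometric identity — the product \sin{\left(3 k \right)} \cos{\left(4 k \right)} converts to a sum of single-frequency sinusoids via the product-to-sum identity.


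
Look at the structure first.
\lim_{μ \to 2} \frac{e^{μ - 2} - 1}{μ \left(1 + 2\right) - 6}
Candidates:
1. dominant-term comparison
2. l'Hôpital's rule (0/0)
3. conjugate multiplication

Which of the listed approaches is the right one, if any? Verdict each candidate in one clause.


Verdict: l'Hôpital's rule (0/0) — numerator and denominator both vanish at 2 — a genuine 0/0 form, which is exactly when l'Hôpital applies. Known elementary limits would finish this too — the rule just bypasses the case analysis.
- dominant-term comparison — no dominant power emerges to decide the limit by degree comparison.
- l'Hôpital's rule (0/0): yes, a natural case for it.
- conjugate multiplication: no divergent radical difference is present for a conjugate pair to cancel.


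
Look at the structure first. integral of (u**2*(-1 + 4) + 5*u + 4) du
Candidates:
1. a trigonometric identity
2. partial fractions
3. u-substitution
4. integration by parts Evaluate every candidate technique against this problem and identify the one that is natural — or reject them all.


Diagnosis: no special technique — every term is a constant multiple of a power of u; term-wise power-rule integration needs no preliminary transformation.
- a trigonometric identity — no sine or cosine appears, so there is nothing for a trigonometric identity to act on.
- partial fractions — there is no rational-function structure to decompose.
- u-substitution — no substitution does more than relabel what direct integration already handles.
- integration by parts — parts would only shuffle a directly integrable integrand.


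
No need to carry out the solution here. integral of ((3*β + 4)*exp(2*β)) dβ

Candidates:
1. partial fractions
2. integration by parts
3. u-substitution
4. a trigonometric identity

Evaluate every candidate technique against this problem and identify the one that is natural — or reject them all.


Method: integration by parts — differentiate 3*β + 4, integrate exp(2*β): each pass lowers the polynomial degree, so parts terminates.
- partial fractions — there is no rational-function structure to decompose.
- integration by parts — yes, a natural case for it.
- u-substitution — no subexpression of the integrand serves as a whole-integral substitution inner — individual terms may offer their own, but none carries its derivative as a factor of the full integrand; a working change of variable would have to be constructed from outside the expression.
- a trigonometric identity — no sine or cosine appears, so there is nothing for a trigonometric identity to act on.


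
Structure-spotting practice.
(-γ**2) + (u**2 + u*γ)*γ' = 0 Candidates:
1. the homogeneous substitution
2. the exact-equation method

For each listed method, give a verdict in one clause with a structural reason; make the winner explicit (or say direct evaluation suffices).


Verdict: the homogeneous substitution — scaling u and γ together leaves the slope fixed — it depends only on γ/u, so substitute the ratio. This can also be massaged into Bernoulli form (the roles of the variables may need exchanging); the homogeneous substitution avoids that setup.
- the homogeneous substitution: a fit — the right tool for this form.
- the exact-equation method: the mixed-partials test fails on this split — it is not an exact differential as presented.


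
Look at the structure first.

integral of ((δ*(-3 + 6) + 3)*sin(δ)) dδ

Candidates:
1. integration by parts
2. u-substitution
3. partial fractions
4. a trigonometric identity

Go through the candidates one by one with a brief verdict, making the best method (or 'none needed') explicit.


Technique: integration by parts — the integrand splits as (δ*(-3 + 6) + 3) times sin(δ) — repeatedly differentiating the polynomial part kills it, which is the parts ladder.
- integration by parts — applies; the problem has the shape this method handles.
- u-substitution — no subexpression of the integrand pairs with its own derivative as a factor — individual terms may offer their own substitutions, but any change of variable covering the whole integral would have to be constructed from outside the expression.
- partial fractions — the expression is not a ratio of polynomials that decomposes further.
- a trigonometric identity — no even trigonometric power and no product of distinct frequencies to rewrite.


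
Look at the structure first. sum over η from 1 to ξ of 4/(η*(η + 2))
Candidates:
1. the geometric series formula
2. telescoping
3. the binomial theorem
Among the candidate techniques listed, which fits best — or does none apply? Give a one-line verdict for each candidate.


Method: telescoping — 4/(η*(η + 2)) is a collapsed telescope: expand it into simple fractions to see the cancellation.
- the geometric series formula: the term-to-term ratio drifts with the index — the one thing the geometric formula cannot absorb.
- telescoping — a fit — the right tool for this form.
- the binomial theorem: the summand does not match any term pattern of an expanded binomial power.


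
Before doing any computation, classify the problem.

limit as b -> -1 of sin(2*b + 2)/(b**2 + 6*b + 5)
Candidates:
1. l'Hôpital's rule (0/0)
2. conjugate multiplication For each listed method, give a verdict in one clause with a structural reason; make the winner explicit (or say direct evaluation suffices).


Best approach: l'Hôpital's rule (0/0) — numerator and denominator both vanish at -1 — a genuine 0/0 form, which is exactly when l'Hôpital applies. One could equally expand both pieces locally and compare leading terms; the rule does that in one stroke.
- l'Hôpital's rule (0/0): applicable, and directly so.
- conjugate multiplication: multiplying by a conjugate would not remove any indeterminacy here.


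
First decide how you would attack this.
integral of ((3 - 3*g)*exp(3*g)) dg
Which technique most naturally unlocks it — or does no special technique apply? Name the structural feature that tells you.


Method: integration by parts — the integrand splits as 3 - 3*g times exp(3*g) — repeatedly differentiating the polynomial part kills it, which is the parts ladder.


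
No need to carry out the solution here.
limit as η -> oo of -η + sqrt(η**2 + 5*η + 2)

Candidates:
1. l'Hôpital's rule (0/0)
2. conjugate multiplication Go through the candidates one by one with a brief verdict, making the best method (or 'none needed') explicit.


Technique: conjugate multiplication — both pieces blow up but their difference is finite; the conjugate trick rationalizes sqrt(η**2 + 5*η + 2) - η.
- l'Hôpital's rule (0/0) — the expression is a difference driving to ∞ − ∞, not a 0/0 quotient — there is no ratio for the rule to differentiate.
- conjugate multiplication: applicable, and directly so.


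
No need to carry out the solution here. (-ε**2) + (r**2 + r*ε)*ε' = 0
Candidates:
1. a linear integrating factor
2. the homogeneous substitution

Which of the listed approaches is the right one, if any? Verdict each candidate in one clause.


Method: the homogeneous substitution — the slope's numerator and denominator share total degree; set v = ε/r and the equation drops to separable form. This can also be massaged into Bernoulli form (the roles of the variables may need exchanging); the homogeneous substitution avoids that setup.
- a linear integrating factor: the unknown enters nonlinearly (through a power, a denominator, or a transcendental function), which the linear integrating-factor recipe cannot absorb as-is — any repair would come from a preliminary substitution, not the factor.
- the homogeneous substitution: a fit — the right tool for this form.


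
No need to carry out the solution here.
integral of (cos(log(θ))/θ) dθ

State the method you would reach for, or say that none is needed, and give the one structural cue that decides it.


Verdict: u-substitution — collected, the integrand has one factor that is, up to a constant, the derivative of an inner expression the rest depends on — substitute for that inner expression.


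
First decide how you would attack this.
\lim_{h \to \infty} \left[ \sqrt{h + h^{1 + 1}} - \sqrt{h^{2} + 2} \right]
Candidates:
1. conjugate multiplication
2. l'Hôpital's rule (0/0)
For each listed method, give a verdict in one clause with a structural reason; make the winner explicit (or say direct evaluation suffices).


Method: conjugate multiplication — infinity minus infinity with a radical in play — multiply by the conjugate so the divergences of \sqrt{h + h^{1 + 1}} and \sqrt{h^{2} + 2} annihilate.
- conjugate multiplication: applicable, and directly so.
- l'Hôpital's rule (0/0): no quotient structure at all: the clash is ∞ minus ∞, which rationalizing converts into a tractable ratio.


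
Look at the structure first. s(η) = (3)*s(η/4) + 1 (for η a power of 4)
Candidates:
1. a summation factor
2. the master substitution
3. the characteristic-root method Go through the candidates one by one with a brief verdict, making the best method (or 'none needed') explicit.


Diagnosis: the master substitution — index division is the fingerprint: η/4 in the recursive call means substitute η = 4^m.
- a summation factor — a divided-index call is outside the fixed-shift first-order family a summation factor normalizes.
- the master substitution: yes, a natural case for it.
- the characteristic-root method — the recursion divides its index rather than shifting it — outside the constant-shift family the root method covers.


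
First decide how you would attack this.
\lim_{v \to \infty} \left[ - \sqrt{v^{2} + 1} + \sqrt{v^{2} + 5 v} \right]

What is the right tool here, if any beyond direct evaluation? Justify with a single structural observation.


Method: conjugate multiplication — this difference gives up after one conjugate multiplication — the radical structure cancels against its conjugate.


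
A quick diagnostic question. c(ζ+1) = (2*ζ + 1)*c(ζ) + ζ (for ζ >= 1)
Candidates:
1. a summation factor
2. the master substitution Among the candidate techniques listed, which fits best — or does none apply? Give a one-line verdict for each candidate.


Verdict: a summation factor — because the multiplier 2*ζ + 1 is index-dependent, divide through by its running product and sum the resulting differences.
- a summation factor: a fit — the right tool for this form.
- the master substitution — with no divided-index recursive call, reindexing by powers of a base buys nothing.


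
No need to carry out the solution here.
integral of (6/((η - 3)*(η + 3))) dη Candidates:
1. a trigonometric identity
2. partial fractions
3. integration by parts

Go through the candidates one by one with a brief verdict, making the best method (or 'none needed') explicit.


Best approach: partial fractions — the bottom factors while the top stays lower-degree — split into simple fractions and integrate piece by piece.
- a trigonometric identity — with no trigonometric functions present, identity rewriting has no target.
- partial fractions — applies; the problem has the shape this method handles.
- integration by parts: the integrand does not split as a nonconstant polynomial times an exp, sine, cosine of a linear argument, or logarithm — no polynomial-kernel parts product to differentiate one side of.


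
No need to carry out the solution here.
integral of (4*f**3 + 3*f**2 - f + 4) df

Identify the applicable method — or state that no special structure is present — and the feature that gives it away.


Technique: no special technique — scan for structure and find none: constant multiples of powers of f, integrate directly.


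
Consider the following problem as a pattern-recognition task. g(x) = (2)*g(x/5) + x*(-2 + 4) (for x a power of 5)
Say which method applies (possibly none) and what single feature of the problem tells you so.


Diagnosis: the master substitution — recursion at x/5 is multiplicative in the index; logarithmic reindexing via x = 5^m linearizes it.


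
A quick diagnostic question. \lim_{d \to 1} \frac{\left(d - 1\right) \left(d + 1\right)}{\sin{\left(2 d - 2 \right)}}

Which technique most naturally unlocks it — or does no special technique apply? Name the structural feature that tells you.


Diagnosis: l'Hôpital's rule (0/0) — both numerator and denominator vanish at 1: the genuine 0/0 indeterminate that l'Hôpital exists for. A local series expansion at the point resolves it as well; the rule is the packaged version of that step.


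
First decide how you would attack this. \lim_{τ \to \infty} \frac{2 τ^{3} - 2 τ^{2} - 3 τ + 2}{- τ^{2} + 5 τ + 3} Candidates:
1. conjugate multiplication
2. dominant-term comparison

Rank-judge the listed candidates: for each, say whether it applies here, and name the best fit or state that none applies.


Diagnosis: dominant-term comparison — divide through by the highest power of τ; every lower-order term dies and the dominant terms decide the limit.
- conjugate multiplication: there are no radicals in tension whose conjugate would simplify matters.
- dominant-term comparison: yes, a natural case for it.


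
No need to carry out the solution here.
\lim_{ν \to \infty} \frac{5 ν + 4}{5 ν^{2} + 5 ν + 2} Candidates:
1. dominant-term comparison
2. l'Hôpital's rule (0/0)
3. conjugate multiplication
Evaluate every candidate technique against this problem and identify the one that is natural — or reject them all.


Diagnosis: dominant-term comparison — growth-rate triage: the leading powers of ν decide the limit, everything else is noise.
- dominant-term comparison: applies; the problem has the shape this method handles.
- l'Hôpital's rule (0/0) — viewed as a single quotient this runs to ∞/∞, not the 0/0 clash this candidate addresses; an at-infinity variant of the rule would resolve it, but comparing leading growth reads the answer without differentiating.
- conjugate multiplication: the conjugate move applies to radical differences, which this is not.


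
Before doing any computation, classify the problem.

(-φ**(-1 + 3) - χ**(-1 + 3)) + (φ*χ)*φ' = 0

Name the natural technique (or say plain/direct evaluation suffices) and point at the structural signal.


Method: the homogeneous substitution — scaling χ and φ together leaves the slope fixed — it depends only on φ/χ, so substitute the ratio. This doubles as a Bernoulli equation in the unknown as written; the homogeneous route needs no setup at all.


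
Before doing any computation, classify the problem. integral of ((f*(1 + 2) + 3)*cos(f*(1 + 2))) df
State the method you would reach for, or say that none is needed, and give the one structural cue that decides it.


Verdict: integration by parts — a polynomial (f*(1 + 2) + 3) against the kernel cos(f*(1 + 2)) is the signature bounded-ladder case for integration by parts.


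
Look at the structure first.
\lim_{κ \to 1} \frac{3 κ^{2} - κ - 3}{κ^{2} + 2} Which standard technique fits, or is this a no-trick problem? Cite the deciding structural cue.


Diagnosis: no special technique — no vanishing denominator and no indeterminate clash at the point — evaluation is immediate.


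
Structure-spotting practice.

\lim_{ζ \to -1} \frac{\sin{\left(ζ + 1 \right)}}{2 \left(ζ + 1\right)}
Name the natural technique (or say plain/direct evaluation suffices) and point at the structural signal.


Best approach: l'Hôpital's rule (0/0) — both numerator and denominator vanish at -1: the genuine 0/0 indeterminate that l'Hôpital exists for. One could equally expand both pieces locally and compare leading terms; the rule does that in one stroke.


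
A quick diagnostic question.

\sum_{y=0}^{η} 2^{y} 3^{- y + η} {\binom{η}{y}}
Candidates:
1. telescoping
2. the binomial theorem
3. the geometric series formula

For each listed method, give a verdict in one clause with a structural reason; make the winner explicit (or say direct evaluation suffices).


Verdict: the binomial theorem — terms weighting {\binom{η}{y}} against matched powers of 2 and 3 reassemble into (2 + 3)^η by the binomial theorem.
- telescoping: neither a shifted-difference shape nor integer-spaced poles are present.
- the binomial theorem: a fit — the right tool for this form.
- the geometric series formula — no single multiplier carries one term to the next throughout the sum.


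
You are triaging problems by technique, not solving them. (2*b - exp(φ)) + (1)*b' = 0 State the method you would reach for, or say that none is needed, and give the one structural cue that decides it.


Verdict: a linear integrating factor — b enters only linearly with coefficient 2; multiply by exp of the integral of 2 and the left side becomes one derivative.


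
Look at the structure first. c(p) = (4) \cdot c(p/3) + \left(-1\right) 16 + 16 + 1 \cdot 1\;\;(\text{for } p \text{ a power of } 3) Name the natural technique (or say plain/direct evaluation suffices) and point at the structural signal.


Best approach: the master substitution — the argument contracts 3-fold per step: reindex p exponentially and solve the linear recurrence in the new index.


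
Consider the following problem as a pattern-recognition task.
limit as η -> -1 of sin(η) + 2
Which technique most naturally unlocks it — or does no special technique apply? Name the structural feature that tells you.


Technique: no special technique — the expression is continuous at the evaluation point — substitute directly; no indeterminate form appears.


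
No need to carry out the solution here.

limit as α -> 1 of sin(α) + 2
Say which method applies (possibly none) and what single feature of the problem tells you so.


Diagnosis: no special technique — the expression is continuous at the evaluation point — substitute directly; no indeterminate form appears.


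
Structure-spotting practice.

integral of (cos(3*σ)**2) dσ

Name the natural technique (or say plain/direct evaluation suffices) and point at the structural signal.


Technique: a trigonometric identity — even powers like cos(3*σ)**2 never integrate directly; the half-angle identity lowers the degree first.


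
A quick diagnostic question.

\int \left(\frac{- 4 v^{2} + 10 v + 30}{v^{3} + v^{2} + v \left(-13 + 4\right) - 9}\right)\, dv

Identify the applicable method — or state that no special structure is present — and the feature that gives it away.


Best approach: partial fractions — each factor of (v^{3} + v^{2} + v \left(-13 + 4\right) - 9) owns one elementary piece of the integrand — separate them and integrate piecewise.


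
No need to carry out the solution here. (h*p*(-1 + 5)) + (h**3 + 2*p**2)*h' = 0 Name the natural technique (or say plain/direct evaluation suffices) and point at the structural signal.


Verdict: the exact-equation method — because the two cross partials coincide, the form is conservative as written — recover its potential in (p, h).


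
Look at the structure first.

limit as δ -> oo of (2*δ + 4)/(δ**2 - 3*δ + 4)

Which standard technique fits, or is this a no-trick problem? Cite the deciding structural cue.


Diagnosis: dominant-term comparison — divide by the highest power of δ present: lower-order terms vanish and the dominant ratio remains. l'Hôpital's at-infinity variant applies to the expression viewed as a single quotient; the leading-term comparison is the direct route.


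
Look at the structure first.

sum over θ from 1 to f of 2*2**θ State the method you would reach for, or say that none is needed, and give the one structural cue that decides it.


Verdict: the geometric series formula — the ratio of consecutive terms is the constant 2, independent of the index — a geometric sum.


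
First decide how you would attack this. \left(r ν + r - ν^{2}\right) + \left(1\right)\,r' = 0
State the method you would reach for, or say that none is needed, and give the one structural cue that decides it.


Diagnosis: a linear integrating factor — the unknown enters only to the first power against a nonzero forcing term — the integrating-factor template applies directly.


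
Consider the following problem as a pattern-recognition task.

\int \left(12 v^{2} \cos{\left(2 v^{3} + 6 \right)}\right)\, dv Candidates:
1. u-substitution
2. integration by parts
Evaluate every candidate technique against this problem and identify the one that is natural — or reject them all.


Technique: u-substitution — collected, the integrand has one factor that is, up to a constant, the derivative of an inner expression the rest depends on — substitute for that inner expression.
- u-substitution: yes, a natural case for it.
- integration by parts — a polynomial factor is present, but its partner is not an exp, sine, or cosine of a degree-1 argument, nor a logarithm.


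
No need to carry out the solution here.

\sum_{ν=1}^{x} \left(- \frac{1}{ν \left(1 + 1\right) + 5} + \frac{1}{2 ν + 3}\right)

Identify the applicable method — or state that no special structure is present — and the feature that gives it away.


Verdict: telescoping — a difference of consecutive values of one function (\frac{1}{2 ν + 3} at one index and the next) — telescoping by construction.


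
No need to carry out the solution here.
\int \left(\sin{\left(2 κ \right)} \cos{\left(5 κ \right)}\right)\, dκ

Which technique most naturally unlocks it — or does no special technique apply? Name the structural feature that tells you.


Best approach: a trigonometric identity — split \sin{\left(2 κ \right)} \cos{\left(5 κ \right)} with the angle-addition identities: the resulting sum integrates term by term.


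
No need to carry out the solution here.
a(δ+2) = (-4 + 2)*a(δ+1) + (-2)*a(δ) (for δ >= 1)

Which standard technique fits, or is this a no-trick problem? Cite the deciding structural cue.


Best approach: the characteristic-root method — the recurrence is linear and homogeneous with constant coefficients, so the ansatz r^δ turns it into a polynomial equation for r.


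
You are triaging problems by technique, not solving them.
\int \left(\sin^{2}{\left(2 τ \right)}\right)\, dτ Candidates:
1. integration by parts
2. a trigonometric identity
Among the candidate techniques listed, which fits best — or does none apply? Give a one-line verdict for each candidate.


Method: a trigonometric identity — the even exponent on \sin^{2}{\left(2 τ \right)} signals one move: rewrite via cos of the doubled angle.
- integration by parts — not the natural route: no polynomial-kernel product appears — a recursive parts reduction of the trigonometric product exists, but the identity rewrite is direct.
- a trigonometric identity: applies; the problem has the shape this method handles.


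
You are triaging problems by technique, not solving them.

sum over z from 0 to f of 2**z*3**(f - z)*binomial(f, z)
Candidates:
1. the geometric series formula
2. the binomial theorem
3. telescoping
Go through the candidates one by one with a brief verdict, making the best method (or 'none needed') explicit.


Method: the binomial theorem — terms weighting binomial(f, z) against matched powers of 2 and 3 reassemble into (2 + 3)^f by the binomial theorem.
- the geometric series formula — dividing successive terms gives an index-dependent quantity, not a constant.
- the binomial theorem — yes — fits the structure here.
- telescoping — the terms as presented offer no neighboring cancellation — a telescoping rewrite may exist, but the displayed structure does not hand one over.


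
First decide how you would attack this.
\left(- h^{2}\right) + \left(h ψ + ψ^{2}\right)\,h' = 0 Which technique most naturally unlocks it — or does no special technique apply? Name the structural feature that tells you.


Method: the homogeneous substitution — the slope is degree-zero homogeneous: the ratio substitution v = h/ψ collapses it.


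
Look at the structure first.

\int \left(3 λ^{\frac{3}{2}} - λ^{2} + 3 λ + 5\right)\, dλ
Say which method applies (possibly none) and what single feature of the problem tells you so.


Best approach: no special technique — the integrand is a sum of constant multiples of powers of λ — integrate term by term.


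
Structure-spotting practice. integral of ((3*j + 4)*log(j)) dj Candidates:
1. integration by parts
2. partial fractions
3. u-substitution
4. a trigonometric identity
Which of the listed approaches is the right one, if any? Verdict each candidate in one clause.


Best approach: integration by parts — one parts step with u = log(j) trades the logarithm for an algebraic integrand.
- integration by parts: applicable, and directly so.
- partial fractions: the expression is not a ratio of polynomials that decomposes further.
- u-substitution: no subexpression of the integrand serves as a whole-integral substitution inner — individual terms may offer their own, but none carries its derivative as a factor of the full integrand; a working change of variable would have to be constructed from outside the expression.
- a trigonometric identity: no sine or cosine appears, so there is nothing for a trigonometric identity to act on.


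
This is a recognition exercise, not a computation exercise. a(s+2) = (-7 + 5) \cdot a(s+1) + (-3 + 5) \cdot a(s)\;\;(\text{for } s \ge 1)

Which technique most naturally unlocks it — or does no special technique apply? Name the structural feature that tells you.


Best approach: the characteristic-root method — because shifting s leaves the equation's coefficients unchanged, exponential trials reduce it to algebra.


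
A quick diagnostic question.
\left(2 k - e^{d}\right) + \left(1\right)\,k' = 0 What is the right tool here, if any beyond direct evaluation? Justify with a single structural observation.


Diagnosis: a linear integrating factor — the unknown enters only to the first power against a nonzero forcing term — the integrating-factor template applies directly.


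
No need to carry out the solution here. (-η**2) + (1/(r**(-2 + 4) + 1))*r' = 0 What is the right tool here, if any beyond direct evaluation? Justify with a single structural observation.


Best approach: separation of variables — a product of single-variable factors, η**2 and (r**(-2 + 4) + 1) — the textbook separable form. The cross-partial test also passes here (vacuously, each side single-variable); the potential-function route would work, separation is simply more immediate.


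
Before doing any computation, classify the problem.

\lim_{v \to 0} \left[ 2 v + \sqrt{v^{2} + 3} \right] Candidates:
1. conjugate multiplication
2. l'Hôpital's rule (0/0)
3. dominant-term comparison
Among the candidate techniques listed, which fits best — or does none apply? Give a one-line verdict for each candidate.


Method: no special technique — the expression is continuous at the evaluation point — substitute directly; no indeterminate form appears.
- conjugate multiplication: there is no infinity-minus-infinity radical difference to rationalize.
- l'Hôpital's rule (0/0): substituting the point produces a determinate value, not a 0 over 0 clash.
- dominant-term comparison — this limit is not decided by comparing polynomial growth at infinity.


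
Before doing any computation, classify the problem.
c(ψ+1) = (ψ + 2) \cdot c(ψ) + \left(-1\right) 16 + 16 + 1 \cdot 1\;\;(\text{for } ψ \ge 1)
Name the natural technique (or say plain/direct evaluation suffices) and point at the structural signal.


Method: a summation factor — normalize by the running product of ψ + 2: the left side becomes a difference, and differences sum.
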